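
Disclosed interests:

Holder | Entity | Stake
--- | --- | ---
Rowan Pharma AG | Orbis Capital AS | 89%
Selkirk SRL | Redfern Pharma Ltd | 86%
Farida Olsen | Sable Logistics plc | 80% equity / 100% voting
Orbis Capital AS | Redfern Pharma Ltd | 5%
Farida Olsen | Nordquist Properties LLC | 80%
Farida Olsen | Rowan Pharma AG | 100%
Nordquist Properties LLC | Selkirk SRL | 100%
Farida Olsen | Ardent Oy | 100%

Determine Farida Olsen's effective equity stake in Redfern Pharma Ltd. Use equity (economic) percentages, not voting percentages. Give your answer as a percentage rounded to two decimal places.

73.25%

Farida reaches Redfern along 2 paths.
Via Nordquist → Selkirk: 80% × 100% × 86% = 68.8%.
Via Rowan → Orbis: 100% × 89% × 5% = 4.45%.
Total: 68.8% + 4.45% = 73.25%.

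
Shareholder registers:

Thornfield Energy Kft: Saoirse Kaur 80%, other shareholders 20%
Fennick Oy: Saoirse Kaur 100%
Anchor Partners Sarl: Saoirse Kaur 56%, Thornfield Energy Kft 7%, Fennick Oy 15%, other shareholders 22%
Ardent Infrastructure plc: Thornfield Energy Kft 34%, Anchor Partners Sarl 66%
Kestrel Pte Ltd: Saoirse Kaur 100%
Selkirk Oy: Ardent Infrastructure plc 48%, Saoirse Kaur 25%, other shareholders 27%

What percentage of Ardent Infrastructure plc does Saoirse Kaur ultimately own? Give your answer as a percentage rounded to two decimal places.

77.76%

Saoirse reaches Ardent along 4 paths.
Via Thornfield: 80% × 34% = 27.2%.
Via Anchor: 56% × 66% = 36.96%.
Via Thornfield → Anchor: 80% × 7% × 66% = 3.696%.
Via Fennick → Anchor: 100% × 15% × 66% = 9.9%.
Total: 27.2% + 36.96% + 3.696% + 9.9% = 77.756%.
Rounded: 77.76%.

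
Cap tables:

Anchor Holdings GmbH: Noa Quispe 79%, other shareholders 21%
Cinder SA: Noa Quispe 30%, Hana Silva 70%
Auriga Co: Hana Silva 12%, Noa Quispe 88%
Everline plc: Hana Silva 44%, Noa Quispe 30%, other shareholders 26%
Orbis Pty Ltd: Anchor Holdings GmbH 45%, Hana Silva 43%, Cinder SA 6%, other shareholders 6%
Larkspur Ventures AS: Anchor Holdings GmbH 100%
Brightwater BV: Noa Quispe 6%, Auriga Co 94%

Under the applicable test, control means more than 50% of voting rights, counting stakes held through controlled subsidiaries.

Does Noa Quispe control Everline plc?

No

Noa holds 79% of Anchor, so Noa controls Anchor.
Noa holds 88% of Auriga, so Noa controls Auriga.
Anchor holds 100% of Larkspur, so Noa controls Larkspur.
Noa and Auriga together hold 6% + 94% = 100% of Brightwater, so Noa controls Brightwater.
In Everline, Noa's side holds only 30%, not > 50%.
So Noa does not control Everline.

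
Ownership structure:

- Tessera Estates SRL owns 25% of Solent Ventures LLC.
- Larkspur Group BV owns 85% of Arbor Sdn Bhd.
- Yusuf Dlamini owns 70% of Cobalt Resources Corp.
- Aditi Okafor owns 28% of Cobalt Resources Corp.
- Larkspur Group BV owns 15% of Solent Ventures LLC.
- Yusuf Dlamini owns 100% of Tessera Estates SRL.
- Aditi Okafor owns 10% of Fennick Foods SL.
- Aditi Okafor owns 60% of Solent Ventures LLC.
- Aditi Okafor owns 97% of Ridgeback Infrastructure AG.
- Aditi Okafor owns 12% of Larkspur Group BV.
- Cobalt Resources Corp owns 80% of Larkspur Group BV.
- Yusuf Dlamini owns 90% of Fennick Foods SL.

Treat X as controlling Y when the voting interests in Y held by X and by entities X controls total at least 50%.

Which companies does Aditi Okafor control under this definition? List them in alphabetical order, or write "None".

Ridgeback Infrastructure AG, Solent Ventures LLC

Aditi holds 97% of Ridgeback, so Aditi controls Ridgeback.
Aditi holds 60% of Solent, so Aditi controls Solent.
No other company's threshold is met.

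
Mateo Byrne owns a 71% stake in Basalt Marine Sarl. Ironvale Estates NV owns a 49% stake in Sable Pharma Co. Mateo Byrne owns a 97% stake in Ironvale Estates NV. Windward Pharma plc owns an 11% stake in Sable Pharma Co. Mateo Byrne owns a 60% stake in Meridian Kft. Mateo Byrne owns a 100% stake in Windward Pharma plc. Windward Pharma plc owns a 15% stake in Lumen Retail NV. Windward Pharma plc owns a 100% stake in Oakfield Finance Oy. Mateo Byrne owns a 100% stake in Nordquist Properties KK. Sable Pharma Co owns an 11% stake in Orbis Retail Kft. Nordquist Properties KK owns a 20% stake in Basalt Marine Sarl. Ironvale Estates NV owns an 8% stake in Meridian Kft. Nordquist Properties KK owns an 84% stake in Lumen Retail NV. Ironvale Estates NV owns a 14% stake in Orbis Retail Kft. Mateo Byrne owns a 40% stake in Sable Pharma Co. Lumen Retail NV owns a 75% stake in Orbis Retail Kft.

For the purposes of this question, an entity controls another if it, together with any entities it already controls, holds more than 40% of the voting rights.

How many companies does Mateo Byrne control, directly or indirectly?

9

Mateo holds 100% of Windward, so Mateo controls Windward.
Mateo holds 100% of Nordquist, so Mateo controls Nordquist.
Mateo holds 97% of Ironvale, so Mateo controls Ironvale.
Windward and Ironvale and Mateo together hold 11% + 49% + 40% = 100% of Sable, so Mateo controls Sable.
Nordquist and Mateo together hold 20% + 71% = 91% of Basalt, so Mateo controls Basalt.
Windward and Nordquist together hold 15% + 84% = 99% of Lumen, so Mateo controls Lumen.
Lumen and Sable and Ironvale together hold 75% + 11% + 14% = 100% of Orbis, so Mateo controls Orbis.
Mateo and Ironvale together hold 60% + 8% = 68% of Meridian, so Mateo controls Meridian.
Windward holds 100% of Oakfield, so Mateo controls Oakfield.
Mateo controls 9 companies.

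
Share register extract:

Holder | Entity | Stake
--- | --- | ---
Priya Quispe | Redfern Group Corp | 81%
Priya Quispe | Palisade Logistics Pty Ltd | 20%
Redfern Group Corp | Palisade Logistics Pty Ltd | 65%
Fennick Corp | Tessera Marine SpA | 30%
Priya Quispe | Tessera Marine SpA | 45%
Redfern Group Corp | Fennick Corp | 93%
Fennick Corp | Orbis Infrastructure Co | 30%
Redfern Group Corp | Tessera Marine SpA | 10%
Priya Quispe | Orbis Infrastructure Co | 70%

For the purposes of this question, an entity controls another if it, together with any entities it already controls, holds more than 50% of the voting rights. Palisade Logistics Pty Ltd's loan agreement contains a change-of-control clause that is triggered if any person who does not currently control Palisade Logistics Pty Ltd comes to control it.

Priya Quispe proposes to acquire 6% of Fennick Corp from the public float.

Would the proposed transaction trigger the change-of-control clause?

The purchase changes only Priya's holdings, so Priya is the only person who could newly come to control Palisade.
Priya holds 81% of Redfern, so Priya controls Redfern.
Priya and Redfern together hold 20% + 65% = 85% of Palisade, so Priya controls Palisade.
So Priya already controls Palisade before the transaction.
After the purchase, Priya holds 6% of Fennick directly.
Priya controlled Palisade already, so this is not a new person acquiring control; every other person's position is unchanged or reduced.
No new person acquires control, so the clause is not triggered.

No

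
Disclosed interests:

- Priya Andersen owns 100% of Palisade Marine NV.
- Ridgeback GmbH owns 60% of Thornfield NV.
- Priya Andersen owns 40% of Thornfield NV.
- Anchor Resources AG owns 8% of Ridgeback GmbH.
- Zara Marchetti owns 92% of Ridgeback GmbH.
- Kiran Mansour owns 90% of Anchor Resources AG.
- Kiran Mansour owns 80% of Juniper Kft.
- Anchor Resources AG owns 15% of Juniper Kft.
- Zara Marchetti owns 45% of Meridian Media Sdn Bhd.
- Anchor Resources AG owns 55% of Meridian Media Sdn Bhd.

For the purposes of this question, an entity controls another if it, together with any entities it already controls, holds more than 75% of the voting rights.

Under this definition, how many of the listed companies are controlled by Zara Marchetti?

1

Zara holds 92% of Ridgeback, so Zara controls Ridgeback.
No other company's threshold is met.
Zara controls 1 company.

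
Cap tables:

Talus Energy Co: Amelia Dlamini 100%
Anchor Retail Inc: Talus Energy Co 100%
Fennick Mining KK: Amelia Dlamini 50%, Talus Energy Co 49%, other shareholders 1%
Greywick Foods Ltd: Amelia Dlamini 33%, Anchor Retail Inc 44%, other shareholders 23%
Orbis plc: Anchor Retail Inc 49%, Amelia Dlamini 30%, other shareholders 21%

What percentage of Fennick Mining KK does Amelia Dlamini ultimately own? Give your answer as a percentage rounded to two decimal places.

Amelia reaches Fennick along 2 paths.
Direct stake: 50% = 50%.
Via Talus: 100% × 49% = 49%.
Total: 50% + 49% = 99%.
Rounded: 99.00%.

99.00%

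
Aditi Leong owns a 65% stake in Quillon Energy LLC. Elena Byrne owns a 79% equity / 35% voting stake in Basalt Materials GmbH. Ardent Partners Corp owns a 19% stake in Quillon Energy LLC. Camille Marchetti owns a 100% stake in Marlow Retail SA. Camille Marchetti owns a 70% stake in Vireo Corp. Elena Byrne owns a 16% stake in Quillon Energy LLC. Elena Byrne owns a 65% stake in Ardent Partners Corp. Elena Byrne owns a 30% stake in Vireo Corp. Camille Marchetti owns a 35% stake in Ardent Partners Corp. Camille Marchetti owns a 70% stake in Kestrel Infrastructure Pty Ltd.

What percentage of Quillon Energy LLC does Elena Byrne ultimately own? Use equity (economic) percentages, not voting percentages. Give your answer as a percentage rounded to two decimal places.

28.35%

Elena reaches Quillon along 2 paths.
Direct stake: 16% = 16%.
Via Ardent: 65% × 19% = 12.35%.
Total: 16% + 12.35% = 28.35%.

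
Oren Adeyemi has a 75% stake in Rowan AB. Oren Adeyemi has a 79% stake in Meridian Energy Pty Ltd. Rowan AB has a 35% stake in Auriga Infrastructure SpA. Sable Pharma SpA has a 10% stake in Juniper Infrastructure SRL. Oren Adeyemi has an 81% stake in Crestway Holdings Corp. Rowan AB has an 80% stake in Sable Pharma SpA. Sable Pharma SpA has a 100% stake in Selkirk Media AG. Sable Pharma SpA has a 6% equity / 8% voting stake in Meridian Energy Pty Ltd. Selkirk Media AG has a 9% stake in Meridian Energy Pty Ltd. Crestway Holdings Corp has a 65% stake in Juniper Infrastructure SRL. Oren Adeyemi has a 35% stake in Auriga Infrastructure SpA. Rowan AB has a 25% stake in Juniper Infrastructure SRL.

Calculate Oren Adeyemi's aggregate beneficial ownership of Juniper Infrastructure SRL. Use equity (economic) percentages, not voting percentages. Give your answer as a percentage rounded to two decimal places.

77.40%

Oren reaches Juniper along 3 paths.
Via Rowan: 75% × 25% = 18.75%.
Via Crestway: 81% × 65% = 52.65%.
Via Rowan → Sable: 75% × 80% × 10% = 6%.
Total: 18.75% + 52.65% + 6% = 77.4%.
Rounded: 77.40%.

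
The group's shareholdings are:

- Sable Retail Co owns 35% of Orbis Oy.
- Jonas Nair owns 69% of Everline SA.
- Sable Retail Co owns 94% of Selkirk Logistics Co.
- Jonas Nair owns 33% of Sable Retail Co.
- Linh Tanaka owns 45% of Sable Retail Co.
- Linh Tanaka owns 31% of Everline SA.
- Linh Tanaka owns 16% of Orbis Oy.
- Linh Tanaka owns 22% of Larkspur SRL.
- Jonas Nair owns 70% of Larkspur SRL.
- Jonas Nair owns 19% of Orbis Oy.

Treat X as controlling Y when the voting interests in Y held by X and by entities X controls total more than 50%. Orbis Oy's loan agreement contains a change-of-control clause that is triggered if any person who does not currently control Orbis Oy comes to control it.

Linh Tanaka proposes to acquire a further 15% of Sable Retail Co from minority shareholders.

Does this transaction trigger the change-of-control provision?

The purchase changes only Linh's holdings, so Linh is the only person who could newly come to control Orbis.
Linh's largest direct stake is 45% in Sable, which does not meet the threshold, so Linh controls no company.
In Orbis, Linh's side holds only 16%, not > 50%.
So before the transaction, Linh does not control Orbis.
After the purchase, Linh's direct stake in Sable rises to 45% + 15% = 60%.
Linh holds 60% of Sable, so Linh controls Sable.
Sable and Linh together hold 35% + 16% = 51% of Orbis, so Linh controls Orbis.
Linh did not control Orbis before and does after, so the clause is triggered.

Yes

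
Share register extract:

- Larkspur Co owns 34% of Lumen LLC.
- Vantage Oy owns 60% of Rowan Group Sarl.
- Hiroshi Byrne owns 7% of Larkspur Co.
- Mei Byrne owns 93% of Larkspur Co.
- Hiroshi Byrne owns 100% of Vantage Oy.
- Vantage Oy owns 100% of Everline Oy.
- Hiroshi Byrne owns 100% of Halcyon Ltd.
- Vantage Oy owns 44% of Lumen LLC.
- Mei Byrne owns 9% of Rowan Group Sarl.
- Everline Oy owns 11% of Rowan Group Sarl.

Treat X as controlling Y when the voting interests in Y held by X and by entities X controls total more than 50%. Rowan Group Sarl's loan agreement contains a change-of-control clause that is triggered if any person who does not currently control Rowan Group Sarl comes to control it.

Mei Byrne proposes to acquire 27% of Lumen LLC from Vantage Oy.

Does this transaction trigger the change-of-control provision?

No

The purchase adds only to Mei's holdings (Vantage's stake shrinks), so Mei is the only person who could newly come to control Rowan.
Mei holds 93% of Larkspur, so Mei controls Larkspur.
In Rowan, Mei's side holds only 9%, not > 50%.
So before the transaction, Mei does not control Rowan.
After the purchase, Mei holds 27% of Lumen directly, and Vantage's stake falls to 17%.
Larkspur and Mei together hold 34% + 27% = 61% of Lumen, so Mei controls Lumen.
After the transaction, Mei's side holds 9% of Rowan, not > 50%, so Mei still does not control Rowan.
No new person acquires control, so the clause is not triggered.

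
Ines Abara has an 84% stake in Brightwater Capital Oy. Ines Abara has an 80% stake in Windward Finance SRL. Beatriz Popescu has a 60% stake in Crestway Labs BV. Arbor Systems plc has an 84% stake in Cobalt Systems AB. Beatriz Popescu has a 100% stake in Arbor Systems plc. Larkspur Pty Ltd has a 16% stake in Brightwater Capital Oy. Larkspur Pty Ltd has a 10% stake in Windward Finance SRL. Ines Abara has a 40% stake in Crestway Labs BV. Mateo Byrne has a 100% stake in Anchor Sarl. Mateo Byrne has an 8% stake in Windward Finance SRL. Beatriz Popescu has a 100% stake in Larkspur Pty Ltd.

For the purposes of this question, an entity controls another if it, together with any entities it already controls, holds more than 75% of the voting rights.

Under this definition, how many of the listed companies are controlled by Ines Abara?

Ines holds 80% of Windward, so Ines controls Windward.
Ines holds 84% of Brightwater, so Ines controls Brightwater.
No other company's threshold is met.
Ines controls 2 companies.

2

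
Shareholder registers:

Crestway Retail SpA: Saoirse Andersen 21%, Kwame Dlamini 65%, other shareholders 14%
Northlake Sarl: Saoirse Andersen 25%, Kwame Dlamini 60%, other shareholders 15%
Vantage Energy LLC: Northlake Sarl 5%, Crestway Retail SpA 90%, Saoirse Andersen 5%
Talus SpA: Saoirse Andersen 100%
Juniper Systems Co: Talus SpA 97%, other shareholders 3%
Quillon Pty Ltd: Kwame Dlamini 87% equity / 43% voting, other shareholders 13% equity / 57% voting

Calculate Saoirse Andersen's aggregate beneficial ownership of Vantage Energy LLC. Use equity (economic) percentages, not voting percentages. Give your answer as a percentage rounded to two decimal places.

Saoirse reaches Vantage along 3 paths.
Via Northlake: 25% × 5% = 1.25%.
Via Crestway: 21% × 90% = 18.9%.
Direct stake: 5% = 5%.
Total: 1.25% + 18.9% + 5% = 25.15%.

25.15%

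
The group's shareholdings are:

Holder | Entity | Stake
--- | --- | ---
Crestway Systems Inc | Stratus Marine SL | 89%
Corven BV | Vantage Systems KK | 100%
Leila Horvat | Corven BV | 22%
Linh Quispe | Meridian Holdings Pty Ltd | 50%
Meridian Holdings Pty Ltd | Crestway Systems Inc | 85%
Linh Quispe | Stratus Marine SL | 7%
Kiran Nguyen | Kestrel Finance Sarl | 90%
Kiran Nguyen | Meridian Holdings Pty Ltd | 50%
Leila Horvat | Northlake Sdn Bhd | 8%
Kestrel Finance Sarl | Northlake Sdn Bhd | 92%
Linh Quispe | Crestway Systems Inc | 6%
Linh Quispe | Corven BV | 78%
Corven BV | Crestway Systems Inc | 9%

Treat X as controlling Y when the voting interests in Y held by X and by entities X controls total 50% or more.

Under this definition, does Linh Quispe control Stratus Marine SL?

Yes

Linh holds 50% of Meridian, so Linh controls Meridian.
Linh holds 78% of Corven, so Linh controls Corven.
Meridian and Linh and Corven together hold 85% + 6% + 9% = 100% of Crestway, so Linh controls Crestway.
Linh and Crestway together hold 7% + 89% = 96% of Stratus, so Linh controls Stratus.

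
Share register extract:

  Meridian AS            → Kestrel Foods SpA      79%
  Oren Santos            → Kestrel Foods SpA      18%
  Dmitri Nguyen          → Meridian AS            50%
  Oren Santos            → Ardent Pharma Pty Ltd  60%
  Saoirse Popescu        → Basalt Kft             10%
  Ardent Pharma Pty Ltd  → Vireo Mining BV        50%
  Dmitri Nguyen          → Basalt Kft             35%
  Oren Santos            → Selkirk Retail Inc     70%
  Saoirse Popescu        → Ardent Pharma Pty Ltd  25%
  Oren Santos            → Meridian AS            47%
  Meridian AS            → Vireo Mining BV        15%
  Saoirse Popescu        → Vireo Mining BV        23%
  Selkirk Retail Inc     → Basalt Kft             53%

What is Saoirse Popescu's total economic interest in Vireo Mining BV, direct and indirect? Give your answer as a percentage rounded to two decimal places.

Saoirse reaches Vireo along 2 paths.
Via Ardent: 25% × 50% = 12.5%.
Direct stake: 23% = 23%.
Total: 12.5% + 23% = 35.5%.
Rounded: 35.50%.

35.50%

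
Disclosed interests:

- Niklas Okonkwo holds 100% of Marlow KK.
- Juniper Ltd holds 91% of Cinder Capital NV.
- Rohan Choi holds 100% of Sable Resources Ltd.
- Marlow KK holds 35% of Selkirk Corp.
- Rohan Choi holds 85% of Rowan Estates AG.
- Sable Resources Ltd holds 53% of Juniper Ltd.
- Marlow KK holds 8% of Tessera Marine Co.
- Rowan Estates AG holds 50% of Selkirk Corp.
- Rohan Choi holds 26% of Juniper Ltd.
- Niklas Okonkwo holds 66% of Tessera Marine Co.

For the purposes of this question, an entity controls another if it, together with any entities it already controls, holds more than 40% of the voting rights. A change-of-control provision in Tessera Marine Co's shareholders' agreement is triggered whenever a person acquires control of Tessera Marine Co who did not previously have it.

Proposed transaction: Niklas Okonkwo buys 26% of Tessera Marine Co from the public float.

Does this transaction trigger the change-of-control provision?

The purchase changes only Niklas's holdings, so Niklas is the only person who could newly come to control Tessera.
Niklas holds 100% of Marlow, so Niklas controls Marlow.
Marlow and Niklas together hold 8% + 66% = 74% of Tessera, so Niklas controls Tessera.
So Niklas already controls Tessera before the transaction.
After the purchase, Niklas's direct stake in Tessera rises to 66% + 26% = 92%.
Niklas controlled Tessera already, so this is not a new person acquiring control; every other person's position is unchanged or reduced.
No new person acquires control, so the clause is not triggered.

No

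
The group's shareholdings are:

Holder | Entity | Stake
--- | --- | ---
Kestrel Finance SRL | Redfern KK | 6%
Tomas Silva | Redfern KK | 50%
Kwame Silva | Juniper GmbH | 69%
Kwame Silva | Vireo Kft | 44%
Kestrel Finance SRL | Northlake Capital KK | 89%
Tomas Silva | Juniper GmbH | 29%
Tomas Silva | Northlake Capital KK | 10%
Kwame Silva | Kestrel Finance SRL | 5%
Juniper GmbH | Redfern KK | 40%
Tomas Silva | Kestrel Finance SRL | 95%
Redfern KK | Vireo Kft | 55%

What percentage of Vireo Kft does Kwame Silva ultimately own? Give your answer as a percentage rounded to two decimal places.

Kwame reaches Vireo along 3 paths.
Via Kestrel → Redfern: 5% × 6% × 55% = 0.165%.
Via Juniper → Redfern: 69% × 40% × 55% = 15.18%.
Direct stake: 44% = 44%.
Total: 0.165% + 15.18% + 44% = 59.345%.
Rounded: 59.35%.

59.35%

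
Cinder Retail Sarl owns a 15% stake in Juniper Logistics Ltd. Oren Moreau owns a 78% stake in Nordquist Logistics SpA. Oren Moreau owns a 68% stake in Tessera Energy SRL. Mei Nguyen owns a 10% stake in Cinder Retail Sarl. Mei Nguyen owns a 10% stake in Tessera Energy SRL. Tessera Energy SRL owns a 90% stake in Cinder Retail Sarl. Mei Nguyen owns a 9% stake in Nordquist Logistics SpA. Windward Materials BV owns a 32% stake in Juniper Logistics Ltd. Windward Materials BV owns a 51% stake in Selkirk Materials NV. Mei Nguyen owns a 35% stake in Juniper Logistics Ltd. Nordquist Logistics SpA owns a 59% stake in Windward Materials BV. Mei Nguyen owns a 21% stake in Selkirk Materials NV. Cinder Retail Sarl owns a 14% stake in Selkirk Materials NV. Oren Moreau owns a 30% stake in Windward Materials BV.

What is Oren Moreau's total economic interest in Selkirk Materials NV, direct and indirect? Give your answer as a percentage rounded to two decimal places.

47.34%

Oren reaches Selkirk along 3 paths.
Via Windward: 30% × 51% = 15.3%.
Via Nordquist → Windward: 78% × 59% × 51% = 23.4702%.
Via Tessera → Cinder: 68% × 90% × 14% = 8.568%.
Total: 15.3% + 23.4702% + 8.568% = 47.3382%.
Rounded: 47.34%.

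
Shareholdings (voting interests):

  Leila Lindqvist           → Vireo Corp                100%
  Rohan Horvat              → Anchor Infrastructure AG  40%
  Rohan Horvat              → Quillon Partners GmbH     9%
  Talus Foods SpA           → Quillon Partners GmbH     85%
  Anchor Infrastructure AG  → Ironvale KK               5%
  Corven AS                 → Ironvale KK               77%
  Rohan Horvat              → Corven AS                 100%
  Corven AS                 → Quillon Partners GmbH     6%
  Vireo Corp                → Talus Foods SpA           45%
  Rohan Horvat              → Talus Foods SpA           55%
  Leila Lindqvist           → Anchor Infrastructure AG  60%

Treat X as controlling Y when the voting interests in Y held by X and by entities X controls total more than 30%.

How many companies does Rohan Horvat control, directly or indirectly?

Rohan holds 55% of Talus, so Rohan controls Talus.
Rohan holds 100% of Corven, so Rohan controls Corven.
Rohan holds 40% of Anchor, so Rohan controls Anchor.
Rohan and Talus and Corven together hold 9% + 85% + 6% = 100% of Quillon, so Rohan controls Quillon.
Anchor and Corven together hold 5% + 77% = 82% of Ironvale, so Rohan controls Ironvale.
No other company's threshold is met.
Rohan controls 5 companies.

5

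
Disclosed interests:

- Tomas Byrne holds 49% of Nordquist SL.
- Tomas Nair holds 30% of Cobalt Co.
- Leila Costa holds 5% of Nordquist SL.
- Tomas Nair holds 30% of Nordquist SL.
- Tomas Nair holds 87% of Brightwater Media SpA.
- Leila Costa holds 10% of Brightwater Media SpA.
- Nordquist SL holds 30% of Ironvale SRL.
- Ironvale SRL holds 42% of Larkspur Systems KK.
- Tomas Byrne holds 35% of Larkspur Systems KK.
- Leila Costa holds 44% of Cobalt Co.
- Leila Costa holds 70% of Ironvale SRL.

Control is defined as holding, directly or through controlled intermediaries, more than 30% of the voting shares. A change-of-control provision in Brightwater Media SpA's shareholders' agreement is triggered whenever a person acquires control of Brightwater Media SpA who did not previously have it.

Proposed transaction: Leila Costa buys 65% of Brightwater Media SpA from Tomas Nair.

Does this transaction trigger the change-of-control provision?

The purchase adds only to Leila's holdings (Tomas Nair's stake shrinks), so Leila is the only person who could newly come to control Brightwater.
Leila holds 70% of Ironvale, so Leila controls Ironvale.
Leila holds 44% of Cobalt, so Leila controls Cobalt.
Ironvale holds 42% of Larkspur, so Leila controls Larkspur.
In Brightwater, Leila's side holds only 10%, not > 30%.
So before the transaction, Leila does not control Brightwater.
After the purchase, Leila's direct stake in Brightwater rises to 10% + 65% = 75%, and Tomas Nair's stake falls to 22%.
Leila holds 75% of Brightwater, so Leila controls Brightwater.
Leila did not control Brightwater before and does after, so the clause is triggered.

Yes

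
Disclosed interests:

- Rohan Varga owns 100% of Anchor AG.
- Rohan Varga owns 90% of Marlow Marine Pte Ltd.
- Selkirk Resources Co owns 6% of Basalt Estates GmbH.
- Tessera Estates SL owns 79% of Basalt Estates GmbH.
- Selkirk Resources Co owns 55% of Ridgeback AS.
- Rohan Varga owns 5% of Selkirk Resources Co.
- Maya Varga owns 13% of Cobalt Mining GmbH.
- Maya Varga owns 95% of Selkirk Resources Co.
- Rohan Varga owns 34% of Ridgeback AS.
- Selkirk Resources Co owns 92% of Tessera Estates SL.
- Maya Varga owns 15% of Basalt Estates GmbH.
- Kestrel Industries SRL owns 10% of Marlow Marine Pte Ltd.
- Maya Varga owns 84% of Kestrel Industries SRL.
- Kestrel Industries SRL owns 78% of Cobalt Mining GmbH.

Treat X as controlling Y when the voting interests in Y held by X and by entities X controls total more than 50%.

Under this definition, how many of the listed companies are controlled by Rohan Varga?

Rohan holds 100% of Anchor, so Rohan controls Anchor.
Rohan holds 90% of Marlow, so Rohan controls Marlow.
No other company's threshold is met.
Rohan controls 2 companies.

2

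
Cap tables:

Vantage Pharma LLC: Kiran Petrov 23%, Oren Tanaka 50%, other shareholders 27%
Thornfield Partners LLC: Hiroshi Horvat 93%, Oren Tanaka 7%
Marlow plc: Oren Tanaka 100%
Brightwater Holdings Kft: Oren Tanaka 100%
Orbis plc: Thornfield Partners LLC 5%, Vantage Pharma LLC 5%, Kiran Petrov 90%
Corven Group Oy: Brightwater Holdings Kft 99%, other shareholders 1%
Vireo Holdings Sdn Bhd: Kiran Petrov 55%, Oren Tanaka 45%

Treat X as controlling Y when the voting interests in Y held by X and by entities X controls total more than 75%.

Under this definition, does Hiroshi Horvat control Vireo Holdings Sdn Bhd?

Hiroshi holds 93% of Thornfield, so Hiroshi controls Thornfield.
Neither Hiroshi nor any entity Hiroshi controls holds any voting interest in Vireo.
So Hiroshi does not control Vireo.

No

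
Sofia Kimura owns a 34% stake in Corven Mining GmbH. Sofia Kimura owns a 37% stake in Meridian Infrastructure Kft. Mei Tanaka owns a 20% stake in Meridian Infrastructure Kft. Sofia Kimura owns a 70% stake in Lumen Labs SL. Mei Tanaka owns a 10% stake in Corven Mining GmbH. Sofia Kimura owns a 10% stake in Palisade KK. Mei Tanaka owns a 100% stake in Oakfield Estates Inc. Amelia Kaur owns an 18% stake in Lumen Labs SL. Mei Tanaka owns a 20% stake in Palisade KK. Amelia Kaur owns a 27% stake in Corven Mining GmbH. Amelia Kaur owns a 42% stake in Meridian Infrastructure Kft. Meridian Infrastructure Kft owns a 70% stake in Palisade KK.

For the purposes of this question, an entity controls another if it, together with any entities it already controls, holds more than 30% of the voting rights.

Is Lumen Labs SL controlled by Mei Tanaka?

No

Mei holds 100% of Oakfield, so Mei controls Oakfield.
Neither Mei nor any entity Mei controls holds any voting interest in Lumen.
So Mei does not control Lumen.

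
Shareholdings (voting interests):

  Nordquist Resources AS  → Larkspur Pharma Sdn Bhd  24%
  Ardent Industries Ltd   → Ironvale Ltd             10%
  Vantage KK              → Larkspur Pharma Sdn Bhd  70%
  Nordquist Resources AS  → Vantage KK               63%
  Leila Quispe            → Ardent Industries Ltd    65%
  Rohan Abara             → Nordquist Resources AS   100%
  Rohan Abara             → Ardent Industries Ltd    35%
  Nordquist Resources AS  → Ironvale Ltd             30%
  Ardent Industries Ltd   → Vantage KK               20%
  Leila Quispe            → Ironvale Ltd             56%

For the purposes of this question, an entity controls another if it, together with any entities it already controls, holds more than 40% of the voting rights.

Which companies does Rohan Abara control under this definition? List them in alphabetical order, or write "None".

Larkspur Pharma Sdn Bhd, Nordquist Resources AS, Vantage KK

Rohan holds 100% of Nordquist, so Rohan controls Nordquist.
Nordquist holds 63% of Vantage, so Rohan controls Vantage.
Vantage and Nordquist together hold 70% + 24% = 94% of Larkspur, so Rohan controls Larkspur.
No other company's threshold is met.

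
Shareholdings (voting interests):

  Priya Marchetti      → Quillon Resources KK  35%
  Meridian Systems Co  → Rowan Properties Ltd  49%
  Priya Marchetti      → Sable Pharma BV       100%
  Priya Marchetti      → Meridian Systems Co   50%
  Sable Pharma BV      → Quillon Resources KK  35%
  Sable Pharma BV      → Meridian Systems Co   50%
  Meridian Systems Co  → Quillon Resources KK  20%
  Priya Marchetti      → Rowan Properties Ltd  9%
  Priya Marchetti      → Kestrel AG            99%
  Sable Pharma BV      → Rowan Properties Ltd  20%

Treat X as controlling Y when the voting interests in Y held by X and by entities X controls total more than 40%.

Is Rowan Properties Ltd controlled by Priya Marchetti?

Priya holds 100% of Sable, so Priya controls Sable.
Sable and Priya together hold 50% + 50% = 100% of Meridian, so Priya controls Meridian.
Priya and Meridian and Sable together hold 9% + 49% + 20% = 78% of Rowan, so Priya controls Rowan.

Yes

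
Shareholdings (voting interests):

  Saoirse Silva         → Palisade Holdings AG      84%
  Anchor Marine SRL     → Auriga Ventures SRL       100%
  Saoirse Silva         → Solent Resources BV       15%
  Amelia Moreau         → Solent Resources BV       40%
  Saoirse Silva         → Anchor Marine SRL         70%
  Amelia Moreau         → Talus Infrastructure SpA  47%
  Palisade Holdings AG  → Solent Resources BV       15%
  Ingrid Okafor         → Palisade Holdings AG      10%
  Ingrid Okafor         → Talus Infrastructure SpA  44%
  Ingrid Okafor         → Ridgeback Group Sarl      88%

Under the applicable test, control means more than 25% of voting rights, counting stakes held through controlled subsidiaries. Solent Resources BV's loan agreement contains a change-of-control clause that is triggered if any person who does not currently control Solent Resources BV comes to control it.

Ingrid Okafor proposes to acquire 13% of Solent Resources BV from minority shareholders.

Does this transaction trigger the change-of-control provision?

No

The purchase changes only Ingrid's holdings, so Ingrid is the only person who could newly come to control Solent.
Ingrid holds 44% of Talus, so Ingrid controls Talus.
Ingrid holds 88% of Ridgeback, so Ingrid controls Ridgeback.
Neither Ingrid nor any entity Ingrid controls holds any voting interest in Solent.
So before the transaction, Ingrid does not control Solent.
After the purchase, Ingrid holds 13% of Solent directly.
After the transaction, Ingrid's side holds 13% of Solent, not > 25%, so Ingrid still does not control Solent.
No new person acquires control, so the clause is not triggered.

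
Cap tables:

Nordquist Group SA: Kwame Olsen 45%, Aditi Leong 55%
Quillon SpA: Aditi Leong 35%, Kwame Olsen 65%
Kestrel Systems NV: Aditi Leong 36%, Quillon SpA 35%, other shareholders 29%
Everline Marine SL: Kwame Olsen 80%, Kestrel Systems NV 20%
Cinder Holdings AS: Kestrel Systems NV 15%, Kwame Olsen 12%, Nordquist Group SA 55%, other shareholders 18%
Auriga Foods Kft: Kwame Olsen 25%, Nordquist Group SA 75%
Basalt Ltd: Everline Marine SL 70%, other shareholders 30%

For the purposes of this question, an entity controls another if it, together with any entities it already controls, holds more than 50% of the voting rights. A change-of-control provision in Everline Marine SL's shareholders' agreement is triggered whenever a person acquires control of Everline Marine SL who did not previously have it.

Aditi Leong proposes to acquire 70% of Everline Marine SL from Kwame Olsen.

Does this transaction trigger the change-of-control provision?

Yes

The purchase adds only to Aditi's holdings (Kwame's stake shrinks), so Aditi is the only person who could newly come to control Everline.
Aditi holds 55% of Nordquist, so Aditi controls Nordquist.
Nordquist holds 55% of Cinder, so Aditi controls Cinder.
Nordquist holds 75% of Auriga, so Aditi controls Auriga.
Neither Aditi nor any entity Aditi controls holds any voting interest in Everline.
So before the transaction, Aditi does not control Everline.
After the purchase, Aditi holds 70% of Everline directly, and Kwame's stake falls to 10%.
Aditi holds 70% of Everline, so Aditi controls Everline.
Aditi did not control Everline before and does after, so the clause is triggered.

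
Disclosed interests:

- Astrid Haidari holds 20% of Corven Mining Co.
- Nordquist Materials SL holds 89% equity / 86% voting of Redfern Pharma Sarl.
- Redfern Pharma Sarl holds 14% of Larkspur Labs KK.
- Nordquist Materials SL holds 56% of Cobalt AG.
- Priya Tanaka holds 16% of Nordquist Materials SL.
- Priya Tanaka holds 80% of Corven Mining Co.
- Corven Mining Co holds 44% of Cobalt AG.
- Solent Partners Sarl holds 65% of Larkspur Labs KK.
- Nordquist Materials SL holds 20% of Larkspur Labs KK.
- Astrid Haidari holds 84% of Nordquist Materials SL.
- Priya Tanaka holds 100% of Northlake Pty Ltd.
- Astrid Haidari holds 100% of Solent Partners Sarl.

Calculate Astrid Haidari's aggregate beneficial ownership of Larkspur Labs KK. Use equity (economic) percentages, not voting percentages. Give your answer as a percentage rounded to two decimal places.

92.27%

Astrid reaches Larkspur along 3 paths.
Via Solent: 100% × 65% = 65%.
Via Nordquist: 84% × 20% = 16.8%.
Via Nordquist → Redfern: 84% × 89% × 14% = 10.4664%.
Total: 65% + 16.8% + 10.4664% = 92.2664%.
Rounded: 92.27%.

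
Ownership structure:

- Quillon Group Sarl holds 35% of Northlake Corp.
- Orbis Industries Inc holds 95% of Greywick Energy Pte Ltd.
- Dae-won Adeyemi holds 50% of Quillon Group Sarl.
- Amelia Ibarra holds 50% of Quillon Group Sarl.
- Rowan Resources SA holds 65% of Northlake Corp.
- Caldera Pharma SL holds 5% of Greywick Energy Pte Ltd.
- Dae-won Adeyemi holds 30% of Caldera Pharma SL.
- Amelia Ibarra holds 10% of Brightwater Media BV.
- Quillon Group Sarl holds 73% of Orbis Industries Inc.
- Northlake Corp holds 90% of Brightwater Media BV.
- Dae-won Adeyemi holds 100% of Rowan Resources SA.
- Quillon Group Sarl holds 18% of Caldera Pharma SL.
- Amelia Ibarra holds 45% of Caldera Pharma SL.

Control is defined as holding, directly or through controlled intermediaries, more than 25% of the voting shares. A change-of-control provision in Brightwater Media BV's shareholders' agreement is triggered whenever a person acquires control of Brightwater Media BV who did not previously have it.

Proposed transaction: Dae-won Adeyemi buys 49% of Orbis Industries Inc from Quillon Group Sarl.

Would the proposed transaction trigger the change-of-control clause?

The purchase adds only to Dae-won's holdings (Quillon's stake shrinks), so Dae-won is the only person who could newly come to control Brightwater.
Dae-won holds 100% of Rowan, so Dae-won controls Rowan.
Dae-won holds 50% of Quillon, so Dae-won controls Quillon.
Rowan and Quillon together hold 65% + 35% = 100% of Northlake, so Dae-won controls Northlake.
Northlake holds 90% of Brightwater, so Dae-won controls Brightwater.
So Dae-won already controls Brightwater before the transaction.
After the purchase, Dae-won holds 49% of Orbis directly, and Quillon's stake falls to 24%.
Dae-won controlled Brightwater already, so this is not a new person acquiring control; every other person's position is unchanged or reduced.
No new person acquires control, so the clause is not triggered.

No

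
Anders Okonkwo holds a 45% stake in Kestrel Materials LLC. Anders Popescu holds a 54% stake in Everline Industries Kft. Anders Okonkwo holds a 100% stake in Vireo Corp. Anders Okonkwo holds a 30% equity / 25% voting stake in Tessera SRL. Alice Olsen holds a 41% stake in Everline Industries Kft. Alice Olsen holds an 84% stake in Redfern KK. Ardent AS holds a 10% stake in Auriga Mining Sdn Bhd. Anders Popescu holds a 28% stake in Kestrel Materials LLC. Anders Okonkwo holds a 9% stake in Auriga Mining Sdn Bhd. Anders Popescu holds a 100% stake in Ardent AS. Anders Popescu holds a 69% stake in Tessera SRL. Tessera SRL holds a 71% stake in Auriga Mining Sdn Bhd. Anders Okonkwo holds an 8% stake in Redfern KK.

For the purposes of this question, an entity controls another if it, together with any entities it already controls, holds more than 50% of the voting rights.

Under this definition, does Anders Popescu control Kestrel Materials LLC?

Anders Popescu holds 54% of Everline, so Anders Popescu controls Everline.
Anders Popescu holds 100% of Ardent, so Anders Popescu controls Ardent.
Anders Popescu holds 69% of Tessera, so Anders Popescu controls Tessera.
Tessera and Ardent together hold 71% + 10% = 81% of Auriga, so Anders Popescu controls Auriga.
In Kestrel, Anders Popescu's side holds only 28%, not > 50%.
So Anders Popescu does not control Kestrel.

No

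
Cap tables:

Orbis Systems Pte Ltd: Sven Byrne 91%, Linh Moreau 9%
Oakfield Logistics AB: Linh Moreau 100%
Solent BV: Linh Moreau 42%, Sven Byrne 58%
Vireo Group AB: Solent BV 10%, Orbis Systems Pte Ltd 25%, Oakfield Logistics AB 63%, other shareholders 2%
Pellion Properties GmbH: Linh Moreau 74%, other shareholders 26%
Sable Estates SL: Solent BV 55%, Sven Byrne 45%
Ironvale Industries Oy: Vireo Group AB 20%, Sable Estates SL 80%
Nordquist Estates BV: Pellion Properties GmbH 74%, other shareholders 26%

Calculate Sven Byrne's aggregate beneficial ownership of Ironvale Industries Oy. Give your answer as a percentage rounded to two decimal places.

Sven reaches Ironvale along 4 paths.
Via Solent → Vireo: 58% × 10% × 20% = 1.16%.
Via Orbis → Vireo: 91% × 25% × 20% = 4.55%.
Via Solent → Sable: 58% × 55% × 80% = 25.52%.
Via Sable: 45% × 80% = 36%.
Total: 1.16% + 4.55% + 25.52% + 36% = 67.23%.

67.23%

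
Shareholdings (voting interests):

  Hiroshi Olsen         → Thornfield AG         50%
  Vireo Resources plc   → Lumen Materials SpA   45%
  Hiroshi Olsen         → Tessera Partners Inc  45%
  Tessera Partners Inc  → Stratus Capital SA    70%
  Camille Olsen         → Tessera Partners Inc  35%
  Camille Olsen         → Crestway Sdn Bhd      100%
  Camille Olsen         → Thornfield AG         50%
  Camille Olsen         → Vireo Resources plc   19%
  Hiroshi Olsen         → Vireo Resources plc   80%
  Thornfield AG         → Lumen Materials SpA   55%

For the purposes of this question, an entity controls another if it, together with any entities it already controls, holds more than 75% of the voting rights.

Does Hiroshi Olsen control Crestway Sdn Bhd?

Hiroshi holds 80% of Vireo, so Hiroshi controls Vireo.
Neither Hiroshi nor any entity Hiroshi controls holds any voting interest in Crestway.
So Hiroshi does not control Crestway.

No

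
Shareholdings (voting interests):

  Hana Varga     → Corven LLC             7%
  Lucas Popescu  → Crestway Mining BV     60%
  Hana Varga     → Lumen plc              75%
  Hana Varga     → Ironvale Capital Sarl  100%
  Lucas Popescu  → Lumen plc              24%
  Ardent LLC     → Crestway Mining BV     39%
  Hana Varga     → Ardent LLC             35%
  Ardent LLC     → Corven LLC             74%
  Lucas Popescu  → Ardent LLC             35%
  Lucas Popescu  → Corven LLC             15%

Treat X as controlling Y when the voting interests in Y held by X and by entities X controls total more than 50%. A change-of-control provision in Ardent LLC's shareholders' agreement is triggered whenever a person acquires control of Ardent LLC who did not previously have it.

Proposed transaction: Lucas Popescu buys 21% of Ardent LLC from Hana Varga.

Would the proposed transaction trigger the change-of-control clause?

The purchase adds only to Lucas's holdings (Hana's stake shrinks), so Lucas is the only person who could newly come to control Ardent.
Lucas holds 60% of Crestway, so Lucas controls Crestway.
In Ardent, Lucas's side holds only 35%, not > 50%.
So before the transaction, Lucas does not control Ardent.
After the purchase, Lucas's direct stake in Ardent rises to 35% + 21% = 56%, and Hana's stake falls to 14%.
Lucas holds 56% of Ardent, so Lucas controls Ardent.
Lucas did not control Ardent before and does after, so the clause is triggered.

Yes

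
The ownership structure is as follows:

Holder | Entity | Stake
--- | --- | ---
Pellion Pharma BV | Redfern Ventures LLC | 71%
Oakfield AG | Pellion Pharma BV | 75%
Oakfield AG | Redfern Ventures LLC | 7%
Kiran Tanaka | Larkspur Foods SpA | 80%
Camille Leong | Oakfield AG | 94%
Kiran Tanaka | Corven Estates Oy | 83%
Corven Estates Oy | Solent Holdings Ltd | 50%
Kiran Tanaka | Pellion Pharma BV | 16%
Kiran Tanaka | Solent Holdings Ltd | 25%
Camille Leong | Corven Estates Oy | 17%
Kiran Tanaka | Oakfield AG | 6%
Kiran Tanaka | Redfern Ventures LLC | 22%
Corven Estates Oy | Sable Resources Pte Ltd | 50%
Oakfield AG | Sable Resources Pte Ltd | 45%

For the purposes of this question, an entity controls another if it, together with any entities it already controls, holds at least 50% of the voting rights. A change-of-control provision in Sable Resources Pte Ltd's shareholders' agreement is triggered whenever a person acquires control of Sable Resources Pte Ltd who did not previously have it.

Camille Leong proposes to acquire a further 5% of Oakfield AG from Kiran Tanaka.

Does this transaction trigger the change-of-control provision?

No

The purchase adds only to Camille's holdings (Kiran's stake shrinks), so Camille is the only person who could newly come to control Sable.
Camille holds 94% of Oakfield, so Camille controls Oakfield.
Oakfield holds 75% of Pellion, so Camille controls Pellion.
Oakfield and Pellion together hold 7% + 71% = 78% of Redfern, so Camille controls Redfern.
In Sable, Camille's side holds only 45%, not ≥ 50%.
So before the transaction, Camille does not control Sable.
After the purchase, Camille's direct stake in Oakfield rises to 94% + 5% = 99%, and Kiran's stake falls to 1%.
Camille holds 99% of Oakfield, so Camille controls Oakfield.
After the transaction, Camille's side holds 45% of Sable, not ≥ 50%, so Camille still does not control Sable.
No new person acquires control, so the clause is not triggered.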